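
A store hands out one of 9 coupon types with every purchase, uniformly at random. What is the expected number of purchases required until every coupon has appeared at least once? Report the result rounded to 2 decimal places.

25.46

The wait to go from k to k+1 distinct coupons is geometric with mean 9/(9-k).
E[T] = 9/9 + 9/8 + 9/7 + ... + 9/2 + 9/1 = 9·H_{9}.
H_{9} = 2.829, so E[T] = 25.461.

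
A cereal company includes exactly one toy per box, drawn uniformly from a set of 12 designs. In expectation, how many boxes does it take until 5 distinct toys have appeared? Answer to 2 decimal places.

Going from k to k+1 distinct takes a geometric number of boxes with mean 12/(12-k).
Sum over k = 0,...,4: E = 12/12 + 12/11 + 12/10 + 12/9 + 12/8 = 6.124.

6.12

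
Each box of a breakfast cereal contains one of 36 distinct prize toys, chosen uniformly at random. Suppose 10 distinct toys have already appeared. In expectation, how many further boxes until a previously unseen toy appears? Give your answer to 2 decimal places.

The number of boxes until the next new toy is geometric with success probability 26/36, so its mean is 36/26.
E = 36/26 = 1.385.

1.38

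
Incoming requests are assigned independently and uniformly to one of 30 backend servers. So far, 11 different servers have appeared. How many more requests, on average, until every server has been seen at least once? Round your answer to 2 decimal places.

From k distinct to k+1 distinct takes on average 30/(30-k) requests.
Sum over k = 11,...,29: E = 30/19 + 30/18 + 30/17 + ... + 30/2 + 30/1 = 106.432.

106.43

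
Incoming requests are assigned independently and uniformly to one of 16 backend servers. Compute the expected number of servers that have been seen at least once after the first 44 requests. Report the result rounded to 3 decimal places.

15.065

For each server, P(seen in 44 requests) = 1 - (15/16)^44 = 0.9416.
By linearity of expectation, E[distinct seen] = 16·(1 - (15/16)^44) = 15.0649.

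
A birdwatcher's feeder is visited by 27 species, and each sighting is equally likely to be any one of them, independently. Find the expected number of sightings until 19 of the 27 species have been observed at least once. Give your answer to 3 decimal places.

31.687

With k distinct species already seen, the next new one arrives after an expected 27/(27-k) sightings.
Sum over k = 0,...,18: E = 27/27 + 27/26 + 27/25 + ... + 27/10 + 27/9 = 31.6872.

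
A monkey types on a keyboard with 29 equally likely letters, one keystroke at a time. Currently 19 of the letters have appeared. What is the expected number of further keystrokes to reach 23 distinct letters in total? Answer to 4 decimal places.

13.8901

The wait to go from k to k+1 distinct letters is geometric with mean 29/(29-k).
Sum over k = 19,...,22: E = 29/10 + 29/9 + 29/8 + 29/7 = 13.89008.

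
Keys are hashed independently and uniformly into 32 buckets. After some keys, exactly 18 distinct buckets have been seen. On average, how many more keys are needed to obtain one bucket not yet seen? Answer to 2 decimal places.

2.29

The number of keys until the next new bucket is geometric with success probability 14/32, so its mean is 32/14.
E = 32/14 = 2.286.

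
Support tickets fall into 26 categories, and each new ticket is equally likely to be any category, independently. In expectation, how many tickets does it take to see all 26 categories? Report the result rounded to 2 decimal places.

The wait to go from k to k+1 distinct categories is geometric with mean 26/(26-k).
E[T] = 26/26 + 26/25 + 26/24 + ... + 26/2 + 26/1 = 26·H_{26}.
H_{26} = 3.854, so E[T] = 100.215.

100.21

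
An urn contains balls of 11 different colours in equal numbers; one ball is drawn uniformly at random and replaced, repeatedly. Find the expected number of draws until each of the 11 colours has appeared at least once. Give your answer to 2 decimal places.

33.22

Split into phases: going from k distinct to k+1 distinct takes on average 11/(11-k) draws.
E[T] = 11/11 + 11/10 + 11/9 + ... + 11/2 + 11/1 = 11·H_{11}.
H_{11} = 3.020, so E[T] = 33.219.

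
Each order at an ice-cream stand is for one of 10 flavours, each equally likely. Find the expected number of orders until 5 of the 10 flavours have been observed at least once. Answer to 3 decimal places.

With k distinct flavours already seen, the next new one arrives after an expected 10/(10-k) orders.
Sum over k = 0,...,4: E = 10/10 + 10/9 + 10/8 + 10/7 + 10/6 = 6.4563.

6.456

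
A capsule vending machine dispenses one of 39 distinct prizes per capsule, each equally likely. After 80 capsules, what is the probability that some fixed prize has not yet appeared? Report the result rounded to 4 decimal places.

0.1252

On each capsule the fixed prize fails to appear with probability 38/39.
P(still missing after 80) = (38/39)^80 = 0.12518.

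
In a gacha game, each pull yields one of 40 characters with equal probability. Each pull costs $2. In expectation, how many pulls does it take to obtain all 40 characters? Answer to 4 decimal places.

After k distinct characters have appeared, the next pull gives a new one with probability (40-k)/40, so the expected wait for the (k+1)-th is 40/(40-k).
E[T] = 40/40 + 40/39 + 40/38 + ... + 40/2 + 40/1 = 40·H_{40}.
H_{40} = 4.27854, so E[T] = 171.14172.

171.1417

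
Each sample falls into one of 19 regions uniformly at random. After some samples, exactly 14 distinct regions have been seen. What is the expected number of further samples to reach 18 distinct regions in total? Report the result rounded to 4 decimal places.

24.3833

From k distinct to k+1 distinct takes on average 19/(19-k) samples.
Sum over k = 14,...,17: E = 19/5 + 19/4 + 19/3 + 19/2 = 24.38333.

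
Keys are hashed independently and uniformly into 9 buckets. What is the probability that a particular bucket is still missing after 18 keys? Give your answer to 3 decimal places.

0.120

On each key the fixed bucket fails to appear with probability 8/9.
P(still missing after 18) = (8/9)^18 = 0.1200.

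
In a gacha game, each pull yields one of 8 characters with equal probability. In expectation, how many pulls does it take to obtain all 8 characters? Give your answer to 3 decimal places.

The wait to go from k to k+1 distinct characters is geometric with mean 8/(8-k).
E[T] = 8/8 + 8/7 + 8/6 + ... + 8/2 + 8/1 = 8·H_{8}.
H_{8} = 2.7179, so E[T] = 21.7429.

21.743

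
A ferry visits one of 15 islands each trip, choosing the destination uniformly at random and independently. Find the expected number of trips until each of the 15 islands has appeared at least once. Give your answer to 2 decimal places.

Split into phases: going from k distinct to k+1 distinct takes on average 15/(15-k) trips.
E[T] = 15/15 + 15/14 + 15/13 + ... + 15/2 + 15/1 = 15·H_{15}.
H_{15} = 3.318, so E[T] = 49.773.

49.77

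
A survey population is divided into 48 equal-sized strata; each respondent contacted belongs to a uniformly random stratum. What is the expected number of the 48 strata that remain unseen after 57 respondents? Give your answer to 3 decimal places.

14.457

For each stratum, P(unseen after 57) = (47/48)^57 = 0.3012.
By linearity of expectation, E[unseen] = 48·(47/48)^57 = 14.4567.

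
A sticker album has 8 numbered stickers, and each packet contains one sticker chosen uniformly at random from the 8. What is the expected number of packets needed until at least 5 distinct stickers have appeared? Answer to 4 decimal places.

Going from k to k+1 distinct takes a geometric number of packets with mean 8/(8-k).
Sum over k = 0,...,4: E = 8/8 + 8/7 + 8/6 + 8/5 + 8/4 = 7.07619.

7.0762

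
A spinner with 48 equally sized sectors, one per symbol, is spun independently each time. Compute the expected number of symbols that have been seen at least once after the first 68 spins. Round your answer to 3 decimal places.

For each symbol, P(seen in 68 spins) = 1 - (47/48)^68 = 0.7611.
By linearity of expectation, E[distinct seen] = 48·(1 - (47/48)^68) = 36.5319.

36.532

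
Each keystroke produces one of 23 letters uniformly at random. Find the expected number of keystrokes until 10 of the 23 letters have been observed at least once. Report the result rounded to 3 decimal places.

Going from k to k+1 distinct takes a geometric number of keystrokes with mean 23/(23-k).
Sum over k = 0,...,9: E = 23/23 + 23/22 + 23/21 + ... + 23/15 + 23/14 = 12.7456.

12.746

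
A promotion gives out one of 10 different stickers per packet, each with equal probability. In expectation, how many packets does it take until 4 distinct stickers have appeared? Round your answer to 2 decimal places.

4.79

With k distinct stickers already seen, the next new one arrives after an expected 10/(10-k) packets.
Sum over k = 0,...,3: E = 10/10 + 10/9 + 10/8 + 10/7 = 4.790.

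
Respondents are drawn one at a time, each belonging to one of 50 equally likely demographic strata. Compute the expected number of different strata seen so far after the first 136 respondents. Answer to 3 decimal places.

46.796

For each stratum, P(seen in 136 respondents) = 1 - (49/50)^136 = 0.9359.
By linearity of expectation, E[distinct seen] = 50·(1 - (49/50)^136) = 46.7958.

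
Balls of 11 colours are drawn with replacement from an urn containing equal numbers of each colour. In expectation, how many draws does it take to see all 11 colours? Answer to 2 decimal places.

Split into phases: going from k distinct to k+1 distinct takes on average 11/(11-k) draws.
E[T] = 11/11 + 11/10 + 11/9 + ... + 11/2 + 11/1 = 11·H_{11}.
H_{11} = 3.020, so E[T] = 33.219.

33.22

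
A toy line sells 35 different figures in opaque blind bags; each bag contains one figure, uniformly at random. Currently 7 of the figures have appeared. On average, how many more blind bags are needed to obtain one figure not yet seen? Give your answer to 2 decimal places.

Each blind bag yields a new figure with probability (35-7)/35 = 28/35, so the wait is geometric with mean 35/28.
E = 35/28 = 1.250.

1.25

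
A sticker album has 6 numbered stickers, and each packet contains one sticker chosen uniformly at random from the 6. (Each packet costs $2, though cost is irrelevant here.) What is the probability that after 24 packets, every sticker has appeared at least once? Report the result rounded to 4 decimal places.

0.9254

By inclusion–exclusion over which stickers are missing,
P(all seen) = Σ_{j=0}^{6} (-1)^j C(6,j)((6-j)/6)^24
= 1.00000 - 0.07547 + 0.00089 - 0.00000 + 0.00000 - 0.00000 + 0.00000
= 0.92542.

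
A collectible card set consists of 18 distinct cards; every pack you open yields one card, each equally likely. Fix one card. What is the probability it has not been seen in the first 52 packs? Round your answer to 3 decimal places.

0.051

Each pack misses the fixed card with probability (18-1)/18 = 17/18, independently.
P(still missing after 52) = (17/18)^52 = 0.0512.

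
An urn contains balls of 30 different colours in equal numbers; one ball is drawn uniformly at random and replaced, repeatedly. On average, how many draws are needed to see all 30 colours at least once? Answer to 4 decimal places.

After k distinct colours have appeared, the next draw gives a new one with probability (30-k)/30, so the expected wait for the (k+1)-th is 30/(30-k).
E[T] = 30/30 + 30/29 + 30/28 + ... + 30/2 + 30/1 = 30·H_{30}.
H_{30} = 3.99499, so E[T] = 119.84961.

119.8496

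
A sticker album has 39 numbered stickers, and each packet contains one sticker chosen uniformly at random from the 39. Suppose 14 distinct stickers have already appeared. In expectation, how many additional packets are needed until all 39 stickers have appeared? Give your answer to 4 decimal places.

148.8224

With k distinct stickers already seen, the next new one takes an expected 39/(39-k) packets.
Sum over k = 14,...,38: E = 39/25 + 39/24 + 39/23 + ... + 39/2 + 39/1 = 148.82237.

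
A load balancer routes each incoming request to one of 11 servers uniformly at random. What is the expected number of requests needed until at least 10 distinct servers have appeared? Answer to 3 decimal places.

With k distinct servers already seen, the next new one arrives after an expected 11/(11-k) requests.
Sum over k = 0,...,9: E = 11/11 + 11/10 + 11/9 + ... + 11/3 + 11/2 = 22.2187.

22.219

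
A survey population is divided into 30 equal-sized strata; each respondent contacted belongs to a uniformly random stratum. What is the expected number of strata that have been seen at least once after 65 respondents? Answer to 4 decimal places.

26.6879

For each stratum, P(seen in 65 respondents) = 1 - (29/30)^65 = 0.88960.
By linearity of expectation, E[distinct seen] = 30·(1 - (29/30)^65) = 26.68785.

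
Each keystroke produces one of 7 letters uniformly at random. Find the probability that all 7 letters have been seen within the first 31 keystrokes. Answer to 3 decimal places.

By inclusion–exclusion over which letters are missing,
P(all seen) = Σ_{j=0}^{7} (-1)^j C(7,j)((7-j)/7)^31
= 1.0000 - 0.0589 + 0.0006 - 0.0000 + 0.0000 - 0.0000 + 0.0000 - 0.0000
= 0.9418.

0.942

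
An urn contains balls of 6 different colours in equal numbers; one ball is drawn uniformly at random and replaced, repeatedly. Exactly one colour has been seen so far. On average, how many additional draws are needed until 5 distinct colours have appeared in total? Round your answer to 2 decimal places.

7.70

From k distinct to k+1 distinct takes on average 6/(6-k) draws.
Sum over k = 1,...,4: E = 6/5 + 6/4 + 6/3 + 6/2 = 7.700.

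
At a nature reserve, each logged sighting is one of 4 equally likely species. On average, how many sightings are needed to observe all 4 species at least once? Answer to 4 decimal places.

After k distinct species have appeared, the next sighting gives a new one with probability (4-k)/4, so the expected wait for the (k+1)-th is 4/(4-k).
E[T] = 4/4 + 4/3 + 4/2 + 4/1 = 4·H_{4}.
H_{4} = 2.08333, so E[T] = 8.33333.

8.3333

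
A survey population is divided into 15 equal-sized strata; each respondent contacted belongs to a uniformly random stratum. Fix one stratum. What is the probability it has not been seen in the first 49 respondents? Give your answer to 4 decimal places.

Each respondent misses the fixed stratum with probability (15-1)/15 = 14/15, independently.
P(still missing after 49) = (14/15)^49 = 0.03403.

0.0340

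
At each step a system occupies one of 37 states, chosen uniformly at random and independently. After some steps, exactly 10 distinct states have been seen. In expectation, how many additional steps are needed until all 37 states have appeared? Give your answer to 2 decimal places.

143.98

From k distinct to k+1 distinct takes on average 37/(37-k) steps.
Sum over k = 10,...,36: E = 37/27 + 37/26 + 37/25 + ... + 37/2 + 37/1 = 143.984.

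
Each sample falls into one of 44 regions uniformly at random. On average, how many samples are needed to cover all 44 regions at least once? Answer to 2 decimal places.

192.40

The wait to go from k to k+1 distinct regions is geometric with mean 44/(44-k).
E[T] = 44/44 + 44/43 + 44/42 + ... + 44/2 + 44/1 = 44·H_{44}.
H_{44} = 4.373, so E[T] = 192.400.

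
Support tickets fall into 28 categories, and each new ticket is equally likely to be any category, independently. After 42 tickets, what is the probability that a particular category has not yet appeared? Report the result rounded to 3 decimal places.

Each ticket misses the fixed category with probability (28-1)/28 = 27/28, independently.
P(still missing after 42) = (27/28)^42 = 0.2171.

0.217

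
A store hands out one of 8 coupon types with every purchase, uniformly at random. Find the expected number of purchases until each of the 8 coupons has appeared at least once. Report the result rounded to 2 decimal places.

21.74

The wait to go from k to k+1 distinct coupons is geometric with mean 8/(8-k).
E[T] = 8/8 + 8/7 + 8/6 + ... + 8/2 + 8/1 = 8·H_{8}.
H_{8} = 2.718, so E[T] = 21.743.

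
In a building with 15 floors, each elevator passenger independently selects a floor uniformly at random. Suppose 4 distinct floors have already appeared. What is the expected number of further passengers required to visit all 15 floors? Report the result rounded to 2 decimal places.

45.30

With k distinct floors already seen, the next new one takes an expected 15/(15-k) passengers.
Sum over k = 4,...,14: E = 15/11 + 15/10 + 15/9 + ... + 15/2 + 15/1 = 45.298.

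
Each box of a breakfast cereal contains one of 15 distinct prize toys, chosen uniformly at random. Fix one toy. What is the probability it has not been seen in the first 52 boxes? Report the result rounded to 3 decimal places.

On each box the fixed toy fails to appear with probability 14/15.
P(still missing after 52) = (14/15)^52 = 0.0277.

0.028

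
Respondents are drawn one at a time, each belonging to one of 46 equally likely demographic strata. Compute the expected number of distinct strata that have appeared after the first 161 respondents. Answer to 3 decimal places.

44.664

For each stratum, P(seen in 161 respondents) = 1 - (45/46)^161 = 0.9709.
By linearity of expectation, E[distinct seen] = 46·(1 - (45/46)^161) = 44.6635.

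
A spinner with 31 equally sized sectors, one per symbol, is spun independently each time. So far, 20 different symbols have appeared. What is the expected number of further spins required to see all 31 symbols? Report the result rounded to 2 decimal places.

93.62

With k distinct symbols already seen, the next new one takes an expected 31/(31-k) spins.
Sum over k = 20,...,30: E = 31/11 + 31/10 + 31/9 + ... + 31/2 + 31/1 = 93.616.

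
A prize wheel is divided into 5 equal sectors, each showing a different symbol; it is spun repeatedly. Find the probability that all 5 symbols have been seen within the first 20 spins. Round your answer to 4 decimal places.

Let A_i be the event that symbol i is missing after 20 spins. By inclusion–exclusion on the A_i,
P(all seen) = Σ_{j=0}^{5} (-1)^j C(5,j)((5-j)/5)^20
= 1.00000 - 0.05765 + 0.00037 - 0.00000 + 0.00000 - 0.00000
= 0.94272.

0.9427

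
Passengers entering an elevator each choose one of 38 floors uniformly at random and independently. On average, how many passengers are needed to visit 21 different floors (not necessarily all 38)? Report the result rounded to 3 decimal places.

Going from k to k+1 distinct takes a geometric number of passengers with mean 38/(38-k).
Sum over k = 0,...,20: E = 38/38 + 38/37 + 38/36 + ... + 38/19 + 38/18 = 29.9573.

29.957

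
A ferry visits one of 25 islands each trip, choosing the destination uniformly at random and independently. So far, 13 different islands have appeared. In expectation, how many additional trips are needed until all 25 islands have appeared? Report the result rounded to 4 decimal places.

77.5803

With k distinct islands already seen, the next new one takes an expected 25/(25-k) trips.
Sum over k = 13,...,24: E = 25/12 + 25/11 + 25/10 + ... + 25/2 + 25/1 = 77.58027.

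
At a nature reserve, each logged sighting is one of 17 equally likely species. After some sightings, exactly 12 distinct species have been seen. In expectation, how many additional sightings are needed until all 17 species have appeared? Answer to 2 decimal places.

38.82

The wait to go from k to k+1 distinct species is geometric with mean 17/(17-k).
Sum over k = 12,...,16: E = 17/5 + 17/4 + 17/3 + 17/2 + 17/1 = 38.817.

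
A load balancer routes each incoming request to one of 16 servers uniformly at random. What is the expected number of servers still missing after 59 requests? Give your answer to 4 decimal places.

0.3552

For each server, P(unseen after 59) = (15/16)^59 = 0.02220.
By linearity of expectation, E[unseen] = 16·(15/16)^59 = 0.35516.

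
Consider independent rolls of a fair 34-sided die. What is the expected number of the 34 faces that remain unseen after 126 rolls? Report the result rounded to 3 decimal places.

0.790

For each face, P(unseen after 126) = (33/34)^126 = 0.0232.
By linearity of expectation, E[unseen] = 34·(33/34)^126 = 0.7905.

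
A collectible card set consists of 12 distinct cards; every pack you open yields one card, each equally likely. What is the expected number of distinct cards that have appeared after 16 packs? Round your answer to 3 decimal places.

For each card, P(seen in 16 packs) = 1 - (11/12)^16 = 0.7515.
By linearity of expectation, E[distinct seen] = 12·(1 - (11/12)^16) = 9.0176.

9.018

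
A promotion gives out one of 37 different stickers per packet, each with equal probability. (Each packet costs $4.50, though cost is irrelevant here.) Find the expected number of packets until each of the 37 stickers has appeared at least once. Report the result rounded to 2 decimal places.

155.46

Split into phases: going from k distinct to k+1 distinct takes on average 37/(37-k) packets.
E[T] = 37/37 + 37/36 + 37/35 + ... + 37/2 + 37/1 = 37·H_{37}.
H_{37} = 4.202, so E[T] = 155.459.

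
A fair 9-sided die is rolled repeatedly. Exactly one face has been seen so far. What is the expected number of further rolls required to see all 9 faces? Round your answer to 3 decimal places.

24.461

The wait to go from k to k+1 distinct faces is geometric with mean 9/(9-k).
Sum over k = 1,...,8: E = 9/8 + 9/7 + 9/6 + ... + 9/2 + 9/1 = 24.4607.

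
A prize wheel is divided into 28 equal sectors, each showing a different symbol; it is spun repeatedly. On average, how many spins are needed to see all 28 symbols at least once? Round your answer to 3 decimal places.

109.961

The wait to go from k to k+1 distinct symbols is geometric with mean 28/(28-k).
E[T] = 28/28 + 28/27 + 28/26 + ... + 28/2 + 28/1 = 28·H_{28}.
H_{28} = 3.9272, so E[T] = 109.9608.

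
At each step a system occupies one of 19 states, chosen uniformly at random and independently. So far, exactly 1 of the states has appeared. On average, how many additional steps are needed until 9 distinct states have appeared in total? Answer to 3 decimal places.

With k distinct states already seen, the next new one takes an expected 19/(19-k) steps.
Sum over k = 1,...,8: E = 19/18 + 19/17 + 19/16 + ... + 19/12 + 19/11 = 10.7567.

10.757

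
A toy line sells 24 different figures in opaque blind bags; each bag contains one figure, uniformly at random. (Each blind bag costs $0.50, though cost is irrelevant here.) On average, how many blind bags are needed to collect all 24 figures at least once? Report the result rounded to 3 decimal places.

90.623

The wait to go from k to k+1 distinct figures is geometric with mean 24/(24-k).
E[T] = 24/24 + 24/23 + 24/22 + ... + 24/2 + 24/1 = 24·H_{24}.
H_{24} = 3.7760, so E[T] = 90.6230.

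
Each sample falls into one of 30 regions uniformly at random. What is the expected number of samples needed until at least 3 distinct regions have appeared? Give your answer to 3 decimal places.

With k distinct regions already seen, the next new one arrives after an expected 30/(30-k) samples.
Sum over k = 0,...,2: E = 30/30 + 30/29 + 30/28 = 3.1059.

3.106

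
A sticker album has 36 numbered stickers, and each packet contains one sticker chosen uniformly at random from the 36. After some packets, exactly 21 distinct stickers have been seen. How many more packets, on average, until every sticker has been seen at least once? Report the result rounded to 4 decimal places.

From k distinct to k+1 distinct takes on average 36/(36-k) packets.
Sum over k = 21,...,35: E = 36/15 + 36/14 + 36/13 + ... + 36/2 + 36/1 = 119.45624.

119.4562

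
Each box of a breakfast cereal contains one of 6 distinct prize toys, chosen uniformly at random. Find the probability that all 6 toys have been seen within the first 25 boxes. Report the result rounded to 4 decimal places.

Let A_i be the event that toy i is missing after 25 boxes. By inclusion–exclusion on the A_i,
P(all seen) = Σ_{j=0}^{6} (-1)^j C(6,j)((6-j)/6)^25
= 1.00000 - 0.06290 + 0.00059 - 0.00000 + 0.00000 - 0.00000 + 0.00000
= 0.93770.

0.9377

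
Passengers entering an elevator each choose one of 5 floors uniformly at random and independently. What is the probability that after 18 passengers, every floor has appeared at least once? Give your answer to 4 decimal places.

0.9109

Let A_i be the event that floor i is missing after 18 passengers. By inclusion–exclusion on the A_i,
P(all seen) = Σ_{j=0}^{5} (-1)^j C(5,j)((5-j)/5)^18
= 1.00000 - 0.09007 + 0.00102 - 0.00000 + 0.00000 - 0.00000
= 0.91094.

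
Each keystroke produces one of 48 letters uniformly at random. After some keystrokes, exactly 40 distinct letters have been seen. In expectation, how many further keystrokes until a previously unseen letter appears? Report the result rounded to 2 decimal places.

The number of keystrokes until the next new letter is geometric with success probability 8/48, so its mean is 48/8.
E = 48/8 = 6.000.

6.00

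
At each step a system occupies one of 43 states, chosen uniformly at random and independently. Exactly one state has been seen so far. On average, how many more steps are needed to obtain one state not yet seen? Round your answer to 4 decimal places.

1.0238

The number of steps until the next new state is geometric with success probability 42/43, so its mean is 43/42.
E = 43/42 = 1.02381.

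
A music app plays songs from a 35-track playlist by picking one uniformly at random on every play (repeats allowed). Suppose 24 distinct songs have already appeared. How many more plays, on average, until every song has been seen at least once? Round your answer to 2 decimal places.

105.70

With k distinct songs already seen, the next new one takes an expected 35/(35-k) plays.
Sum over k = 24,...,34: E = 35/11 + 35/10 + 35/9 + ... + 35/2 + 35/1 = 105.696.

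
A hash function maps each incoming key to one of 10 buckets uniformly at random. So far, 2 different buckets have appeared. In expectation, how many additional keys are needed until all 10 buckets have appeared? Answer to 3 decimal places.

From k distinct to k+1 distinct takes on average 10/(10-k) keys.
Sum over k = 2,...,9: E = 10/8 + 10/7 + 10/6 + ... + 10/2 + 10/1 = 27.1786.

27.179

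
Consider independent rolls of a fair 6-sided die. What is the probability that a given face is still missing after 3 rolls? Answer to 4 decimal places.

0.5787

Each roll misses the fixed face with probability (6-1)/6 = 5/6, independently.
P(still missing after 3) = (5/6)^3 = 0.57870.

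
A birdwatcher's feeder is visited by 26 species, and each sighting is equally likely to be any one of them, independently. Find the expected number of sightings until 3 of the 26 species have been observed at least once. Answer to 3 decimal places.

With k distinct species already seen, the next new one arrives after an expected 26/(26-k) sightings.
Sum over k = 0,...,2: E = 26/26 + 26/25 + 26/24 = 3.1233.

3.123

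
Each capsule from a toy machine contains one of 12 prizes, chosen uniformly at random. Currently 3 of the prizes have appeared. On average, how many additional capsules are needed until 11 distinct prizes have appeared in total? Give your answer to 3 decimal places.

From k distinct to k+1 distinct takes on average 12/(12-k) capsules.
Sum over k = 3,...,10: E = 12/9 + 12/8 + 12/7 + ... + 12/3 + 12/2 = 21.9476.

21.948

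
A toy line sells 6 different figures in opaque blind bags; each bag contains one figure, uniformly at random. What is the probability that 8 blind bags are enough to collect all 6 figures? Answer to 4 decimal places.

0.1140

By inclusion–exclusion over which figures are missing,
P(all seen) = Σ_{j=0}^{6} (-1)^j C(6,j)((6-j)/6)^8
= 1.00000 - 1.39541 + 0.58528 - 0.07813 + 0.00229 - 0.00000 + 0.00000
= 0.11403.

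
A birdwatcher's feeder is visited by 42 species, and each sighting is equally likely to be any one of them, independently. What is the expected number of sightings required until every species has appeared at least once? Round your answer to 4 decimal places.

After k distinct species have appeared, the next sighting gives a new one with probability (42-k)/42, so the expected wait for the (k+1)-th is 42/(42-k).
E[T] = 42/42 + 42/41 + 42/40 + ... + 42/2 + 42/1 = 42·H_{42}.
H_{42} = 4.32674, so E[T] = 181.72320.

181.7232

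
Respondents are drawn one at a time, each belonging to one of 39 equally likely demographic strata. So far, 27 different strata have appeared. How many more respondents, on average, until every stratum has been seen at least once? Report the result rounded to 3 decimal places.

121.025

From k distinct to k+1 distinct takes on average 39/(39-k) respondents.
Sum over k = 27,...,38: E = 39/12 + 39/11 + 39/10 + ... + 39/2 + 39/1 = 121.0252.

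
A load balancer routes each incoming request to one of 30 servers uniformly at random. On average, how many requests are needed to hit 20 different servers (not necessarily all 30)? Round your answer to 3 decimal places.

31.981

Going from k to k+1 distinct takes a geometric number of requests with mean 30/(30-k).
Sum over k = 0,...,19: E = 30/30 + 30/29 + 30/28 + ... + 30/12 + 30/11 = 31.9806.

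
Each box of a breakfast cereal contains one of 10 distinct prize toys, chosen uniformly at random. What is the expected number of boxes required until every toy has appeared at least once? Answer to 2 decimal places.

After k distinct toys have appeared, the next box gives a new one with probability (10-k)/10, so the expected wait for the (k+1)-th is 10/(10-k).
E[T] = 10/10 + 10/9 + 10/8 + ... + 10/2 + 10/1 = 10·H_{10}.
H_{10} = 2.929, so E[T] = 29.290.

29.29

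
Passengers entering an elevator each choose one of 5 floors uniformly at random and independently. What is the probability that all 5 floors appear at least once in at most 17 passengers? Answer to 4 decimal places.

Let A_i be the event that floor i is missing after 17 passengers. By inclusion–exclusion on the A_i,
P(all seen) = Σ_{j=0}^{5} (-1)^j C(5,j)((5-j)/5)^17
= 1.00000 - 0.11259 + 0.00169 - 0.00000 + 0.00000 - 0.00000
= 0.88910.

0.8891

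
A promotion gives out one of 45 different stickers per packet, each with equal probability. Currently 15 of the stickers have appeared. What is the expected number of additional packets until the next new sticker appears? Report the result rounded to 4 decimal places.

1.5000

Each packet yields a new sticker with probability (45-15)/45 = 30/45, so the wait is geometric with mean 45/30.
E = 45/30 = 1.50000.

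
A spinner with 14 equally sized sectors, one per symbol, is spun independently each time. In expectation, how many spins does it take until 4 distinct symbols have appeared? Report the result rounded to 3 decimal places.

4.516

With k distinct symbols already seen, the next new one arrives after an expected 14/(14-k) spins.
Sum over k = 0,...,3: E = 14/14 + 14/13 + 14/12 + 14/11 = 4.5163.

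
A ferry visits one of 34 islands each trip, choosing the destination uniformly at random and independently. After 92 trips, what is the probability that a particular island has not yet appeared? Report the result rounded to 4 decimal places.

0.0642

Each trip misses the fixed island with probability (34-1)/34 = 33/34, independently.
P(still missing after 92) = (33/34)^92 = 0.06415.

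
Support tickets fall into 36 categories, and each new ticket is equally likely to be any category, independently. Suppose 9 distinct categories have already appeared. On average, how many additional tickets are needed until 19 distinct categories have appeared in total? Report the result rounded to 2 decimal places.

16.27

From k distinct to k+1 distinct takes on average 36/(36-k) tickets.
Sum over k = 9,...,18: E = 36/27 + 36/26 + 36/25 + ... + 36/19 + 36/18 = 16.269.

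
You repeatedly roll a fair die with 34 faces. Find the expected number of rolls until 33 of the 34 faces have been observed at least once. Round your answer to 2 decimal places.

106.02

With k distinct faces already seen, the next new one arrives after an expected 34/(34-k) rolls.
Sum over k = 0,...,32: E = 34/34 + 34/33 + 34/32 + ... + 34/3 + 34/2 = 106.019.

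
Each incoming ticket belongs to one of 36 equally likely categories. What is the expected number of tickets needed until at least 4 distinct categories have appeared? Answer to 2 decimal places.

4.18

With k distinct categories already seen, the next new one arrives after an expected 36/(36-k) tickets.
Sum over k = 0,...,3: E = 36/36 + 36/35 + 36/34 + 36/33 = 4.178.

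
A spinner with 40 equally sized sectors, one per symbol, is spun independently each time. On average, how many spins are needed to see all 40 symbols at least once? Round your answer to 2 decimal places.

171.14

The wait to go from k to k+1 distinct symbols is geometric with mean 40/(40-k).
E[T] = 40/40 + 40/39 + 40/38 + ... + 40/2 + 40/1 = 40·H_{40}.
H_{40} = 4.279, so E[T] = 171.142.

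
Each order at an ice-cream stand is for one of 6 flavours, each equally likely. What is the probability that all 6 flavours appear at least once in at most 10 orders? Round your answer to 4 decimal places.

By inclusion–exclusion over which flavours are missing,
P(all seen) = Σ_{j=0}^{6} (-1)^j C(6,j)((6-j)/6)^10
= 1.00000 - 0.96903 + 0.26012 - 0.01953 + 0.00025 - 0.00000 + 0.00000
= 0.27181.

0.2718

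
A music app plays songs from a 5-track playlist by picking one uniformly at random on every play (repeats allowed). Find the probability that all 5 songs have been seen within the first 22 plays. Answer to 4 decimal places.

0.9632

By inclusion–exclusion over which songs are missing,
P(all seen) = Σ_{j=0}^{5} (-1)^j C(5,j)((5-j)/5)^22
= 1.00000 - 0.03689 + 0.00013 - 0.00000 + 0.00000 - 0.00000
= 0.96324.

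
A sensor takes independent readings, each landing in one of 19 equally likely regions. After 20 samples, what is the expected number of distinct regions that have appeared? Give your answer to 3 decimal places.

12.556

For each region, P(seen in 20 samples) = 1 - (18/19)^20 = 0.6609.
By linearity of expectation, E[distinct seen] = 19·(1 - (18/19)^20) = 12.5564.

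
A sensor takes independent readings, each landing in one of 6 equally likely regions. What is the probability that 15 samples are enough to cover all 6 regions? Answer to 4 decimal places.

0.6442

By inclusion–exclusion over which regions are missing,
P(all seen) = Σ_{j=0}^{6} (-1)^j C(6,j)((6-j)/6)^15
= 1.00000 - 0.38943 + 0.03425 - 0.00061 + 0.00000 - 0.00000 + 0.00000
= 0.64421.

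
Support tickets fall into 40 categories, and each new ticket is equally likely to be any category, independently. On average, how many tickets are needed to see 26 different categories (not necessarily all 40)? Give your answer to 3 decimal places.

41.079

With k distinct categories already seen, the next new one arrives after an expected 40/(40-k) tickets.
Sum over k = 0,...,25: E = 40/40 + 40/39 + 40/38 + ... + 40/16 + 40/15 = 41.0792.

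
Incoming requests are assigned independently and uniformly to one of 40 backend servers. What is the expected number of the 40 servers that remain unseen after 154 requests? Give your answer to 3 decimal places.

For each server, P(unseen after 154) = (39/40)^154 = 0.0203.
By linearity of expectation, E[unseen] = 40·(39/40)^154 = 0.8105.

0.811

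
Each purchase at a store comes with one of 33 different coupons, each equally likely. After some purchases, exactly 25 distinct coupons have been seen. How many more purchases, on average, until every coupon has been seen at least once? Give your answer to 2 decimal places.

The wait to go from k to k+1 distinct coupons is geometric with mean 33/(33-k).
Sum over k = 25,...,32: E = 33/8 + 33/7 + 33/6 + ... + 33/2 + 33/1 = 89.689.

89.69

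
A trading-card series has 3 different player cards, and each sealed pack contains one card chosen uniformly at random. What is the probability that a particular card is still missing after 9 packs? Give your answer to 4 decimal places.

0.0260

Each pack misses the fixed card with probability (3-1)/3 = 2/3, independently.
P(still missing after 9) = (2/3)^9 = 0.02601.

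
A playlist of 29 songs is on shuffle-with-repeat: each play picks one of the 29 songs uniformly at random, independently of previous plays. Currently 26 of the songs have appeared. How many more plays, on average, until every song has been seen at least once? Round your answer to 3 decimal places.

With k distinct songs already seen, the next new one takes an expected 29/(29-k) plays.
Sum over k = 26,...,28: E = 29/3 + 29/2 + 29/1 = 53.1667.

53.167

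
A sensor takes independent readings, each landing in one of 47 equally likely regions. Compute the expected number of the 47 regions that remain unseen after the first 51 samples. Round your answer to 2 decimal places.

15.69

For each region, P(unseen after 51) = (46/47)^51 = 0.334.
By linearity of expectation, E[unseen] = 47·(46/47)^51 = 15.695.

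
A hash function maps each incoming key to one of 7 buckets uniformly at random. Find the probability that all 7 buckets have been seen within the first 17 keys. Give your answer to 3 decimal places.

Let A_i be the event that bucket i is missing after 17 keys. By inclusion–exclusion on the A_i,
P(all seen) = Σ_{j=0}^{7} (-1)^j C(7,j)((7-j)/7)^17
= 1.0000 - 0.5093 + 0.0689 - 0.0026 + 0.0000 - 0.0000 + 0.0000 - 0.0000
= 0.5570.

0.557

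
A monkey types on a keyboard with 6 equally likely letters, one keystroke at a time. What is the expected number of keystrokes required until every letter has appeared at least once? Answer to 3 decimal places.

The wait to go from k to k+1 distinct letters is geometric with mean 6/(6-k).
E[T] = 6/6 + 6/5 + 6/4 + 6/3 + 6/2 + 6/1 = 6·H_{6}.
H_{6} = 2.4500, so E[T] = 14.7000.

14.700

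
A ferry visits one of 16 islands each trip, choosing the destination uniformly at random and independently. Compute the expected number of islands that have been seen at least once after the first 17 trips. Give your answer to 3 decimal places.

10.659

For each island, P(seen in 17 trips) = 1 - (15/16)^17 = 0.6662.
By linearity of expectation, E[distinct seen] = 16·(1 - (15/16)^17) = 10.6589.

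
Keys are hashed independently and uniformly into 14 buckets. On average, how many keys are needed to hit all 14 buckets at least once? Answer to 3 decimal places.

45.522

Split into phases: going from k distinct to k+1 distinct takes on average 14/(14-k) keys.
E[T] = 14/14 + 14/13 + 14/12 + ... + 14/2 + 14/1 = 14·H_{14}.
H_{14} = 3.2516, so E[T] = 45.5219.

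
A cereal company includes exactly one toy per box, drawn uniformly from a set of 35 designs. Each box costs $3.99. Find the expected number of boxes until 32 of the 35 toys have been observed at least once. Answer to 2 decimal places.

80.97

With k distinct toys already seen, the next new one arrives after an expected 35/(35-k) boxes.
Sum over k = 0,...,31: E = 35/35 + 35/34 + 35/33 + ... + 35/5 + 35/4 = 80.971.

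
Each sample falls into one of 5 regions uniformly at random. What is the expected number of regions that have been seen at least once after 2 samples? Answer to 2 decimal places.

1.80

For each region, P(seen in 2 samples) = 1 - (4/5)^2 = 0.360.
By linearity of expectation, E[distinct seen] = 5·(1 - (4/5)^2) = 1.800.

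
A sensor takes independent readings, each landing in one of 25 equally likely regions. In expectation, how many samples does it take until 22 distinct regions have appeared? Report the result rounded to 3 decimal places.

49.566

With k distinct regions already seen, the next new one arrives after an expected 25/(25-k) samples.
Sum over k = 0,...,21: E = 25/25 + 25/24 + 25/23 + ... + 25/5 + 25/4 = 49.5656.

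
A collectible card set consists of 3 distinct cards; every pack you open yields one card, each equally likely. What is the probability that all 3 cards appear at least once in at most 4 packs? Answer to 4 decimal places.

0.4444

By inclusion–exclusion over which cards are missing,
P(all seen) = Σ_{j=0}^{3} (-1)^j C(3,j)((3-j)/3)^4
= 1.00000 - 0.59259 + 0.03704 - 0.00000
= 0.44444.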